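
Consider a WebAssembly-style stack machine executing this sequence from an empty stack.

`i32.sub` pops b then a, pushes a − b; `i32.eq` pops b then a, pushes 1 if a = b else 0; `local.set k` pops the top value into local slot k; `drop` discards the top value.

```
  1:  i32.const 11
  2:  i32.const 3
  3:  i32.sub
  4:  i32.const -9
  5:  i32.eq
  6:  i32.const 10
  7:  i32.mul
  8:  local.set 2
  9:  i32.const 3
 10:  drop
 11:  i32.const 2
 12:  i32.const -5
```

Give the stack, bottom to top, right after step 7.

i32.const 11  [11]
i32.const 3   [11, 3]
i32.sub       [8]
i32.const -9  [8, -9]
i32.eq        [0]
i32.const 10  [0, 10]
i32.mul       [0]

[0]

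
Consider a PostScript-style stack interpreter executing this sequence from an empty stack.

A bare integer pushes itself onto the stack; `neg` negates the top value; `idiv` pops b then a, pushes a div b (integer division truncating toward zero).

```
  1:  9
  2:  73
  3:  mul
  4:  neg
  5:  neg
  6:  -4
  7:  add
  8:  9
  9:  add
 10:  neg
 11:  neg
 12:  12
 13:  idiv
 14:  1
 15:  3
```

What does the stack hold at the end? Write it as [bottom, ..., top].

9     9
73    9 73
mul   657
neg   -657
neg   657
-4    657 -4
add   653
9     653 9
add   662
neg   -662
neg   662
12    662 12
idiv  55
1     55 1
3     55 1 3

[55, 1, 3]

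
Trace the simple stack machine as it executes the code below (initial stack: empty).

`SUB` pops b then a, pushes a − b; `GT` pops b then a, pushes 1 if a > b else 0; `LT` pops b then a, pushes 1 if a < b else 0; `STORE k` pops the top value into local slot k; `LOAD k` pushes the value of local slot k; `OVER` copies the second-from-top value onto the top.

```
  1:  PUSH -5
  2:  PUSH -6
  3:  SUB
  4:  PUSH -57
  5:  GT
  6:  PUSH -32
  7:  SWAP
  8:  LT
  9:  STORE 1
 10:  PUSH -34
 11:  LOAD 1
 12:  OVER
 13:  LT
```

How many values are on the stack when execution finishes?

2

PUSH -5   -5
PUSH -6   -5 -6
SUB       1
PUSH -57  1 -57
GT        1
PUSH -32  1 -32
SWAP      -32 1
LT        1
STORE 1   (empty)
PUSH -34  -34
LOAD 1    -34 1
OVER      -34 1 -34
LT        -34 0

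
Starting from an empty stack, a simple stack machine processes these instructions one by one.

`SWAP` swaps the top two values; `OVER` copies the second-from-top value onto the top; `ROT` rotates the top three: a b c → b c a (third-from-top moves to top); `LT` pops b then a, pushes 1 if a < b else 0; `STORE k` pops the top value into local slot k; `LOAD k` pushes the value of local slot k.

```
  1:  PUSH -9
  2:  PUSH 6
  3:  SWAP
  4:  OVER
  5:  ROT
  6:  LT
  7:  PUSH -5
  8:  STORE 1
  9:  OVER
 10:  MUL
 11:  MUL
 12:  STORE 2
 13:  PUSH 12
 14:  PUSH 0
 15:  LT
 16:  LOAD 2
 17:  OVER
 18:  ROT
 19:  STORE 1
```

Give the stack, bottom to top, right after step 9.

[-9, 0, -9]

PUSH -9 : -9
PUSH 6  : -9 6
SWAP    : 6 -9
OVER    : 6 -9 6
ROT     : -9 6 6
LT      : -9 0
PUSH -5 : -9 0 -5
STORE 1 : -9 0
OVER    : -9 0 -9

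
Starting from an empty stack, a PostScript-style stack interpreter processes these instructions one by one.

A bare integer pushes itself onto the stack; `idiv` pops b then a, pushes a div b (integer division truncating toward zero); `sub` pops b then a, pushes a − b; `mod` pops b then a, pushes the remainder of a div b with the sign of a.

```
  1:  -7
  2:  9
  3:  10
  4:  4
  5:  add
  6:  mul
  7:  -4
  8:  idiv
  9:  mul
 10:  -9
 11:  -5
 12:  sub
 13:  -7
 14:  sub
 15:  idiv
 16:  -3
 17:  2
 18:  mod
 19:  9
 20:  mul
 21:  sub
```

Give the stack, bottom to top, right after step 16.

[72, -3]

-7    [-7]
9     [-7, 9]
10    [-7, 9, 10]
4     [-7, 9, 10, 4]
add   [-7, 9, 14]
mul   [-7, 126]
-4    [-7, 126, -4]
idiv  [-7, -31]
mul   [217]
-9    [217, -9]
-5    [217, -9, -5]
sub   [217, -4]
-7    [217, -4, -7]
sub   [217, 3]
idiv  [72]
-3    [72, -3]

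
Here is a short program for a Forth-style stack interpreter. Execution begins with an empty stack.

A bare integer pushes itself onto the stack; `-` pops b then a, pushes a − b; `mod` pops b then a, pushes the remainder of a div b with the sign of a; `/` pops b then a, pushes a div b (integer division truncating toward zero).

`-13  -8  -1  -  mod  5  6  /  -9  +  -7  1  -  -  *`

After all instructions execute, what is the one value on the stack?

6

-13  [-13]
-8   [-13, -8]
-1   [-13, -8, -1]
-    [-13, -7]
mod  [-6]
5    [-6, 5]
6    [-6, 5, 6]
/    [-6, 0]
-9   [-6, 0, -9]
+    [-6, -9]
-7   [-6, -9, -7]
1    [-6, -9, -7, 1]
-    [-6, -9, -8]
-    [-6, -1]
*    [6]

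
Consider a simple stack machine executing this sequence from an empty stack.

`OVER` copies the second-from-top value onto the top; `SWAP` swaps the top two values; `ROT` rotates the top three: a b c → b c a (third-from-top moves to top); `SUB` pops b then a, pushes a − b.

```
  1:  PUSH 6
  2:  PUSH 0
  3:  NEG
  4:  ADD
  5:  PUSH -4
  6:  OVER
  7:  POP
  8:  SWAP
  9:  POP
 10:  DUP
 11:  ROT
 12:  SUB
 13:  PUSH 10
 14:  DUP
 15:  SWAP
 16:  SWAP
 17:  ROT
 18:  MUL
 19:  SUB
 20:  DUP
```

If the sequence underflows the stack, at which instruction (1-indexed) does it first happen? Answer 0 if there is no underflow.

11

PUSH 6   6
PUSH 0   6 0
NEG      6 0
ADD      6
PUSH -4  6 -4
OVER     6 -4 6
POP      6 -4
SWAP     -4 6
POP      -4
DUP      -4 -4
ROT  — needs 3 operands, stack has 2 → underflow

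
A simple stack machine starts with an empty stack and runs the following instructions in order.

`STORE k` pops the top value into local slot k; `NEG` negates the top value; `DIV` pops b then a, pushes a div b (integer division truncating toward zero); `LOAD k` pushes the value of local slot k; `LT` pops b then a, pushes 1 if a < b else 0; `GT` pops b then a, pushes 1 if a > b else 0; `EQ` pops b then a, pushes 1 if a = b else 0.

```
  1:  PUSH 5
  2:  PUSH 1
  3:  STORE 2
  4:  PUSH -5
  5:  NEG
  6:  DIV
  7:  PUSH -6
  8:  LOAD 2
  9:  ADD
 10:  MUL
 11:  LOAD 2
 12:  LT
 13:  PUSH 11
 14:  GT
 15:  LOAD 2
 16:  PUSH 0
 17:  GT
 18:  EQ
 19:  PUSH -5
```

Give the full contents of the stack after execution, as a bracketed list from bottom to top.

[0, -5]

PUSH 5   5
PUSH 1   5 1
STORE 2  5
PUSH -5  5 -5
NEG      5 5
DIV      1
PUSH -6  1 -6
LOAD 2   1 -6 1
ADD      1 -5
MUL      -5
LOAD 2   -5 1
LT       1
PUSH 11  1 11
GT       0
LOAD 2   0 1
PUSH 0   0 1 0
GT       0 1
EQ       0
PUSH -5  0 -5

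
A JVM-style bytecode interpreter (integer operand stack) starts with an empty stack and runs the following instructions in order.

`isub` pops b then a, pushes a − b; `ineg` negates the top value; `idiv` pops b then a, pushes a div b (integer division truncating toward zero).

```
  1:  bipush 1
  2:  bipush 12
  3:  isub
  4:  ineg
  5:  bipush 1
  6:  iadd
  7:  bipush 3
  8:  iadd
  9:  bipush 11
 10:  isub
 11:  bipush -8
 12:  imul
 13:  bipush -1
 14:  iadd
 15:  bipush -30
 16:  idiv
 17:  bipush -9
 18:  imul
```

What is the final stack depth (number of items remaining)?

bipush 1   -> 1
bipush 12  -> 1 12
isub       -> -11
ineg       -> 11
bipush 1   -> 11 1
iadd       -> 12
bipush 3   -> 12 3
iadd       -> 15
bipush 11  -> 15 11
isub       -> 4
bipush -8  -> 4 -8
imul       -> -32
bipush -1  -> -32 -1
iadd       -> -33
bipush -30 -> -33 -30
idiv       -> 1
bipush -9  -> 1 -9
imul       -> -9

1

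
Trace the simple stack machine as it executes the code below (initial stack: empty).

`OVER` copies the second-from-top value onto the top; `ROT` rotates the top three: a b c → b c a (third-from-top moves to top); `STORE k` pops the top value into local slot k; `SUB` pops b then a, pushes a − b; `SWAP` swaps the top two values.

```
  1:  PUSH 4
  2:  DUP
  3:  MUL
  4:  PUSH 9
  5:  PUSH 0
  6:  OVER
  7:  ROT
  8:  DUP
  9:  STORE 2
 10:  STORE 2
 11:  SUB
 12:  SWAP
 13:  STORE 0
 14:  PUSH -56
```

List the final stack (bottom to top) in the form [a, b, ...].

[-9, -56]

PUSH 4   -> 4
DUP      -> 4 4
MUL      -> 16
PUSH 9   -> 16 9
PUSH 0   -> 16 9 0
OVER     -> 16 9 0 9
ROT      -> 16 0 9 9
DUP      -> 16 0 9 9 9
STORE 2  -> 16 0 9 9
STORE 2  -> 16 0 9
SUB      -> 16 -9
SWAP     -> -9 16
STORE 0  -> -9
PUSH -56 -> -9 -56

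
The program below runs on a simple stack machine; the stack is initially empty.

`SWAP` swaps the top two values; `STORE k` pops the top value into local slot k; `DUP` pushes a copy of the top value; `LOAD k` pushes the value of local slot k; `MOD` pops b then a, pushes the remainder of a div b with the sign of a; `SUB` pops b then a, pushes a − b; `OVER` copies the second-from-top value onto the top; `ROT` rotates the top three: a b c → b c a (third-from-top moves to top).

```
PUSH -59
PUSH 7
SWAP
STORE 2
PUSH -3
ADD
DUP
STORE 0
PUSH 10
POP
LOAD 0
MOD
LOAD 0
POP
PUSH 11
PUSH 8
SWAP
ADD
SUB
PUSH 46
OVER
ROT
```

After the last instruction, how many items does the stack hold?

3

PUSH -59 : [-59]
PUSH 7   : [-59, 7]
SWAP     : [7, -59]
STORE 2  : [7]
PUSH -3  : [7, -3]
ADD      : [4]
DUP      : [4, 4]
STORE 0  : [4]
PUSH 10  : [4, 10]
POP      : [4]
LOAD 0   : [4, 4]
MOD      : [0]
LOAD 0   : [0, 4]
POP      : [0]
PUSH 11  : [0, 11]
PUSH 8   : [0, 11, 8]
SWAP     : [0, 8, 11]
ADD      : [0, 19]
SUB      : [-19]
PUSH 46  : [-19, 46]
OVER     : [-19, 46, -19]
ROT      : [46, -19, -19]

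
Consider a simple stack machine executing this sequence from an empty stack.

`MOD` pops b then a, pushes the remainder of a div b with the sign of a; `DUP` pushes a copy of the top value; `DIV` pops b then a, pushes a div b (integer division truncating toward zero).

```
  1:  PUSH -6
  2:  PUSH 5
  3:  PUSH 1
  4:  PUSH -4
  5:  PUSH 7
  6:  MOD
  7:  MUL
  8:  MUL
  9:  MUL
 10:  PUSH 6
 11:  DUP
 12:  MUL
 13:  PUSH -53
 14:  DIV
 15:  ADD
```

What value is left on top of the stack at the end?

PUSH -6  -> [-6]
PUSH 5   -> [-6, 5]
PUSH 1   -> [-6, 5, 1]
PUSH -4  -> [-6, 5, 1, -4]
PUSH 7   -> [-6, 5, 1, -4, 7]
MOD      -> [-6, 5, 1, -4]
MUL      -> [-6, 5, -4]
MUL      -> [-6, -20]
MUL      -> [120]
PUSH 6   -> [120, 6]
DUP      -> [120, 6, 6]
MUL      -> [120, 36]
PUSH -53 -> [120, 36, -53]
DIV      -> [120, 0]
ADD      -> [120]

120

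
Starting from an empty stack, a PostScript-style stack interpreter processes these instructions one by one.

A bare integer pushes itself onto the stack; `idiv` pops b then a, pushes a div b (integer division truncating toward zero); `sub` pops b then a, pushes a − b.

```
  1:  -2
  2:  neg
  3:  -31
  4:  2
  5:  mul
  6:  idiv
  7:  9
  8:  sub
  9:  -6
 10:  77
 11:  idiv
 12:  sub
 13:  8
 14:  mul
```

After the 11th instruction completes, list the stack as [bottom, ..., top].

[-9, 0]

-2   : -2
neg  : 2
-31  : 2 -31
2    : 2 -31 2
mul  : 2 -62
idiv : 0
9    : 0 9
sub  : -9
-6   : -9 -6
77   : -9 -6 77
idiv : -9 0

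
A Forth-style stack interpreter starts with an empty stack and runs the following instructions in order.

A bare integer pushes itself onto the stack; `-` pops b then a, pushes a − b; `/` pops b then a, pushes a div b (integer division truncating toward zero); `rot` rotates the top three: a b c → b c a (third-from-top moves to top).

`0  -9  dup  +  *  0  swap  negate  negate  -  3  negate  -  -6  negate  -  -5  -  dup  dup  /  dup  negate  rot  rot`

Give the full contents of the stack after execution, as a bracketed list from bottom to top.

[-1, 2, 1]

0      → [0]
-9     → [0, -9]
dup    → [0, -9, -9]
+      → [0, -18]
*      → [0]
0      → [0, 0]
swap   → [0, 0]
negate → [0, 0]
negate → [0, 0]
-      → [0]
3      → [0, 3]
negate → [0, -3]
-      → [3]
-6     → [3, -6]
negate → [3, 6]
-      → [-3]
-5     → [-3, -5]
-      → [2]
dup    → [2, 2]
dup    → [2, 2, 2]
/      → [2, 1]
dup    → [2, 1, 1]
negate → [2, 1, -1]
rot    → [1, -1, 2]
rot    → [-1, 2, 1]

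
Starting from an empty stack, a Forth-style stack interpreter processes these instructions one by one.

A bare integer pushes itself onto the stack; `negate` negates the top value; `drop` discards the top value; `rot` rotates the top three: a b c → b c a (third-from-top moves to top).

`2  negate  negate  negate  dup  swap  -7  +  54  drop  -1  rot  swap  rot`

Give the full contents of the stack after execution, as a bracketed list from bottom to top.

[-2, -1, -9]

2      : 2
negate : -2
negate : 2
negate : -2
dup    : -2 -2
swap   : -2 -2
-7     : -2 -2 -7
+      : -2 -9
54     : -2 -9 54
drop   : -2 -9
-1     : -2 -9 -1
rot    : -9 -1 -2
swap   : -9 -2 -1
rot    : -2 -1 -9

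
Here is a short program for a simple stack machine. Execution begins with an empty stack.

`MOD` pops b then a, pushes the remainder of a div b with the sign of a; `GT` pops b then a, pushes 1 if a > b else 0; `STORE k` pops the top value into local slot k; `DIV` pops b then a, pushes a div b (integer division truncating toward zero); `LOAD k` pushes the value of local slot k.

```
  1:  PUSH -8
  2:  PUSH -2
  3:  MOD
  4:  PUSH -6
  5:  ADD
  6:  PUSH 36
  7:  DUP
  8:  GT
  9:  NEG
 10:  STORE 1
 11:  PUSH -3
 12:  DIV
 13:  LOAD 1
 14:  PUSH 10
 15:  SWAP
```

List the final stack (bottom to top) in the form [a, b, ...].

[2, 10, 0]

PUSH -8 -> -8
PUSH -2 -> -8 -2
MOD     -> 0
PUSH -6 -> 0 -6
ADD     -> -6
PUSH 36 -> -6 36
DUP     -> -6 36 36
GT      -> -6 0
NEG     -> -6 0
STORE 1 -> -6
PUSH -3 -> -6 -3
DIV     -> 2
LOAD 1  -> 2 0
PUSH 10 -> 2 0 10
SWAP    -> 2 10 0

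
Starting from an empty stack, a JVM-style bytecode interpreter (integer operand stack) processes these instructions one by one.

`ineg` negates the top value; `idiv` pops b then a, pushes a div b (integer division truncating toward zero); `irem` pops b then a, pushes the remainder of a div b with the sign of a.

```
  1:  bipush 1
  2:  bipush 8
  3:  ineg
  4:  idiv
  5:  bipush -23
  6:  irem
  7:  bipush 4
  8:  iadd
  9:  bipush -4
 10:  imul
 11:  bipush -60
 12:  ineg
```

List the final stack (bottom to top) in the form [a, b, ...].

[-16, 60]

bipush 1   : 1
bipush 8   : 1 8
ineg       : 1 -8
idiv       : 0
bipush -23 : 0 -23
irem       : 0
bipush 4   : 0 4
iadd       : 4
bipush -4  : 4 -4
imul       : -16
bipush -60 : -16 -60
ineg       : -16 60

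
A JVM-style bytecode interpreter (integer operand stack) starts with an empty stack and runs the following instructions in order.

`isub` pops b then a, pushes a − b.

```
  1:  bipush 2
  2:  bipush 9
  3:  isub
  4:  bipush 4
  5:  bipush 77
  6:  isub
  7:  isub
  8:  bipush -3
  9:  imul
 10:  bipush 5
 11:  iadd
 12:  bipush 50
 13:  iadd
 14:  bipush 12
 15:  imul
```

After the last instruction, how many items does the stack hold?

1

bipush 2  : [2]
bipush 9  : [2, 9]
isub      : [-7]
bipush 4  : [-7, 4]
bipush 77 : [-7, 4, 77]
isub      : [-7, -73]
isub      : [66]
bipush -3 : [66, -3]
imul      : [-198]
bipush 5  : [-198, 5]
iadd      : [-193]
bipush 50 : [-193, 50]
iadd      : [-143]
bipush 12 : [-143, 12]
imul      : [-1716]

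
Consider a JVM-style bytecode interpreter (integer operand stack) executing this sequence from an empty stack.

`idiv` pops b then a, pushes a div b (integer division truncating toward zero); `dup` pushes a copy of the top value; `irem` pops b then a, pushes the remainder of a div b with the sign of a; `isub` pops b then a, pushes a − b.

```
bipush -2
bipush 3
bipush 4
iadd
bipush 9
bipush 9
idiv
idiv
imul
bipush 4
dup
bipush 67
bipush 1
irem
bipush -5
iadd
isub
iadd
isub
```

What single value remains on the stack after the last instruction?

-27

bipush -2 → [-2]
bipush 3  → [-2, 3]
bipush 4  → [-2, 3, 4]
iadd      → [-2, 7]
bipush 9  → [-2, 7, 9]
bipush 9  → [-2, 7, 9, 9]
idiv      → [-2, 7, 1]
idiv      → [-2, 7]
imul      → [-14]
bipush 4  → [-14, 4]
dup       → [-14, 4, 4]
bipush 67 → [-14, 4, 4, 67]
bipush 1  → [-14, 4, 4, 67, 1]
irem      → [-14, 4, 4, 0]
bipush -5 → [-14, 4, 4, 0, -5]
iadd      → [-14, 4, 4, -5]
isub      → [-14, 4, 9]
iadd      → [-14, 13]
isub      → [-27]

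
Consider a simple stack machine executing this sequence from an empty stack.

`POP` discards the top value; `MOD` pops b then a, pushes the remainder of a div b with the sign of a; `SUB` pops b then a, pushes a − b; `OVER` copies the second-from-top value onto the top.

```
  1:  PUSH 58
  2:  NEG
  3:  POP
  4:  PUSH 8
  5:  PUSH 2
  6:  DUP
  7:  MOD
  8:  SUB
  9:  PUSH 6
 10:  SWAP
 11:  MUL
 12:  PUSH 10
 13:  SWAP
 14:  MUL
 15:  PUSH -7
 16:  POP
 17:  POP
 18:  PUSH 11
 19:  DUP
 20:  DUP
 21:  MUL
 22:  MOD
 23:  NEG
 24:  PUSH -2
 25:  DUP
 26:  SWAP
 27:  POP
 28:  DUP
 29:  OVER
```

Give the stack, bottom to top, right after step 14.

PUSH 58 : [58]
NEG     : [-58]
POP     : []
PUSH 8  : [8]
PUSH 2  : [8, 2]
DUP     : [8, 2, 2]
MOD     : [8, 0]
SUB     : [8]
PUSH 6  : [8, 6]
SWAP    : [6, 8]
MUL     : [48]
PUSH 10 : [48, 10]
SWAP    : [10, 48]
MUL     : [480]

[480]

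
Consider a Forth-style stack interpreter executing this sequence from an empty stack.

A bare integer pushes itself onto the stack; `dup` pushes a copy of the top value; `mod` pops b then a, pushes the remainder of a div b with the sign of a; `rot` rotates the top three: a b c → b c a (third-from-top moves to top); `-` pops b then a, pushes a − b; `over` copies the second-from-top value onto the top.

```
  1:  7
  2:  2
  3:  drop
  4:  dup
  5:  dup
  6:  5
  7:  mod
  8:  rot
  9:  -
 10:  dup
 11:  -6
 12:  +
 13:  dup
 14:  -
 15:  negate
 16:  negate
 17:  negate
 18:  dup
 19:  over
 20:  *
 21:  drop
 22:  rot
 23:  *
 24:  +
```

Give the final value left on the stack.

-5

7      : 7
2      : 7 2
drop   : 7
dup    : 7 7
dup    : 7 7 7
5      : 7 7 7 5
mod    : 7 7 2
rot    : 7 2 7
-      : 7 -5
dup    : 7 -5 -5
-6     : 7 -5 -5 -6
+      : 7 -5 -11
dup    : 7 -5 -11 -11
-      : 7 -5 0
negate : 7 -5 0
negate : 7 -5 0
negate : 7 -5 0
dup    : 7 -5 0 0
over   : 7 -5 0 0 0
*      : 7 -5 0 0
drop   : 7 -5 0
rot    : -5 0 7
*      : -5 0
+      : -5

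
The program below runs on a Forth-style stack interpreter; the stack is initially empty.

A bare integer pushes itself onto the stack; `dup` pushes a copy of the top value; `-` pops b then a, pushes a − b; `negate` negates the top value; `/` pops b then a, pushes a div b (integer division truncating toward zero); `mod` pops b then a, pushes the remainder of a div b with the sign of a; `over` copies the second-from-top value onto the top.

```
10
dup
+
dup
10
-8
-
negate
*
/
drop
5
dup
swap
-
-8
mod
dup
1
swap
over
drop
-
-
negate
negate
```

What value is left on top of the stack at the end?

-1

10     → [10]
dup    → [10, 10]
+      → [20]
dup    → [20, 20]
10     → [20, 20, 10]
-8     → [20, 20, 10, -8]
-      → [20, 20, 18]
negate → [20, 20, -18]
*      → [20, -360]
/      → [0]
drop   → []
5      → [5]
dup    → [5, 5]
swap   → [5, 5]
-      → [0]
-8     → [0, -8]
mod    → [0]
dup    → [0, 0]
1      → [0, 0, 1]
swap   → [0, 1, 0]
over   → [0, 1, 0, 1]
drop   → [0, 1, 0]
-      → [0, 1]
-      → [-1]
negate → [1]
negate → [-1]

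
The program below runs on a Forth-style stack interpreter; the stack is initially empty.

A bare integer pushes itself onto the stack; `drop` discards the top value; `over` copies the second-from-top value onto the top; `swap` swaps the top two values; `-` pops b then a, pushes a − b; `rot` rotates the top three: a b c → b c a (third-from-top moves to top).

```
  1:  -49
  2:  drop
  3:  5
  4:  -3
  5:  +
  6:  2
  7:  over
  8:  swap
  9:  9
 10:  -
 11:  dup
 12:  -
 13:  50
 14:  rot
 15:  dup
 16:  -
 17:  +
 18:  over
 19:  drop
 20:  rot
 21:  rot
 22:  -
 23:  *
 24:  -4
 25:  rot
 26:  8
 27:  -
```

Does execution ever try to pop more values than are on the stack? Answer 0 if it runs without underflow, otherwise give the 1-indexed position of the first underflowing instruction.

25

-49  : -49
drop : (empty)
5    : 5
-3   : 5 -3
+    : 2
2    : 2 2
over : 2 2 2
swap : 2 2 2
9    : 2 2 2 9
-    : 2 2 -7
dup  : 2 2 -7 -7
-    : 2 2 0
50   : 2 2 0 50
rot  : 2 0 50 2
dup  : 2 0 50 2 2
-    : 2 0 50 0
+    : 2 0 50
over : 2 0 50 0
drop : 2 0 50
rot  : 0 50 2
rot  : 50 2 0
-    : 50 2
*    : 100
-4   : 100 -4
rot  — needs 3 operands, stack has 2 → underflow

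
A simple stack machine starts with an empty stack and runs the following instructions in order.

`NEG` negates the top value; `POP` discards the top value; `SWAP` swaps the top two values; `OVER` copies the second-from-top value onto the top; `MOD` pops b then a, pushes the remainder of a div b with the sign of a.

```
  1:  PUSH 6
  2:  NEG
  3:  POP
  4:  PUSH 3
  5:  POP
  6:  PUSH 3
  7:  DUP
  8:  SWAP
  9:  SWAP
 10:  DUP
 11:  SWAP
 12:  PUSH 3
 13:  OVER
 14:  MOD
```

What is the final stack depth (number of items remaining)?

4

PUSH 6 : 6
NEG    : -6
POP    : (empty)
PUSH 3 : 3
POP    : (empty)
PUSH 3 : 3
DUP    : 3 3
SWAP   : 3 3
SWAP   : 3 3
DUP    : 3 3 3
SWAP   : 3 3 3
PUSH 3 : 3 3 3 3
OVER   : 3 3 3 3 3
MOD    : 3 3 3 0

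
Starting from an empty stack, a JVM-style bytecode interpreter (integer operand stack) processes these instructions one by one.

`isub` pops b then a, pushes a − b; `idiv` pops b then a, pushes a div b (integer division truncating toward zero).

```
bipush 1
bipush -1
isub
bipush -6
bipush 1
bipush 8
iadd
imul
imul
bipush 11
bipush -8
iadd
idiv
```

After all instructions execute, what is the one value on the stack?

-36

bipush 1  : [1]
bipush -1 : [1, -1]
isub      : [2]
bipush -6 : [2, -6]
bipush 1  : [2, -6, 1]
bipush 8  : [2, -6, 1, 8]
iadd      : [2, -6, 9]
imul      : [2, -54]
imul      : [-108]
bipush 11 : [-108, 11]
bipush -8 : [-108, 11, -8]
iadd      : [-108, 3]
idiv      : [-36]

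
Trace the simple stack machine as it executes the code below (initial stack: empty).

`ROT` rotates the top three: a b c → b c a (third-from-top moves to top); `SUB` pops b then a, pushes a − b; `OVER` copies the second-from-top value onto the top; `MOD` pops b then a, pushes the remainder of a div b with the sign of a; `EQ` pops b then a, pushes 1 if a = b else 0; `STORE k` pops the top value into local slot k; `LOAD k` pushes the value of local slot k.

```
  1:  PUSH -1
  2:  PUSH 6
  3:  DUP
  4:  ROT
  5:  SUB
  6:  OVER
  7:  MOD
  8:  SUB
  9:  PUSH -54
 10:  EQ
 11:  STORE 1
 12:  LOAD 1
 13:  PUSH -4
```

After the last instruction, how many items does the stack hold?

2

PUSH -1  : -1
PUSH 6   : -1 6
DUP      : -1 6 6
ROT      : 6 6 -1
SUB      : 6 7
OVER     : 6 7 6
MOD      : 6 1
SUB      : 5
PUSH -54 : 5 -54
EQ       : 0
STORE 1  : (empty)
LOAD 1   : 0
PUSH -4  : 0 -4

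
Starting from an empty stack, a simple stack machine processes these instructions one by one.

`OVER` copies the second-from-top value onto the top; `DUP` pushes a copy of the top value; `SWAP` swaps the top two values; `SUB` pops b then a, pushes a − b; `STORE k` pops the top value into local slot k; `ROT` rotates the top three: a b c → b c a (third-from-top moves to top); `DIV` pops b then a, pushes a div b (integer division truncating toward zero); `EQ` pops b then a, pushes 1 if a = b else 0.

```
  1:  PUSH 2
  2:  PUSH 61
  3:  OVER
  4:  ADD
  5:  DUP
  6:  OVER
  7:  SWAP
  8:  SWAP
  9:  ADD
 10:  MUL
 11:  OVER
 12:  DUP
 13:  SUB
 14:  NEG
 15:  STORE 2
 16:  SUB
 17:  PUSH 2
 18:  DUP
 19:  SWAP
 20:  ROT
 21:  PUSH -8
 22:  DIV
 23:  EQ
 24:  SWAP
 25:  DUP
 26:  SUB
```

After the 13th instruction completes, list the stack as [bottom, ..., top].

PUSH 2  -> 2
PUSH 61 -> 2 61
OVER    -> 2 61 2
ADD     -> 2 63
DUP     -> 2 63 63
OVER    -> 2 63 63 63
SWAP    -> 2 63 63 63
SWAP    -> 2 63 63 63
ADD     -> 2 63 126
MUL     -> 2 7938
OVER    -> 2 7938 2
DUP     -> 2 7938 2 2
SUB     -> 2 7938 0

[2, 7938, 0]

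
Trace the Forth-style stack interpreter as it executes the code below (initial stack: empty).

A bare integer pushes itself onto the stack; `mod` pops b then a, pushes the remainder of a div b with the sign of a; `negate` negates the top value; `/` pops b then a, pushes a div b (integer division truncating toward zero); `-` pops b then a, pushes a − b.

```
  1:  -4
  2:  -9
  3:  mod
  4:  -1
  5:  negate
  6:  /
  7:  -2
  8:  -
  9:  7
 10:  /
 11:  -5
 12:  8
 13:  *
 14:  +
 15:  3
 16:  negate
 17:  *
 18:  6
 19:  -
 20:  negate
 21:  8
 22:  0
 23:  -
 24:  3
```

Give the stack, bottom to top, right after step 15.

[-40, 3]

-4      [-4]
-9      [-4, -9]
mod     [-4]
-1      [-4, -1]
negate  [-4, 1]
/       [-4]
-2      [-4, -2]
-       [-2]
7       [-2, 7]
/       [0]
-5      [0, -5]
8       [0, -5, 8]
*       [0, -40]
+       [-40]
3       [-40, 3]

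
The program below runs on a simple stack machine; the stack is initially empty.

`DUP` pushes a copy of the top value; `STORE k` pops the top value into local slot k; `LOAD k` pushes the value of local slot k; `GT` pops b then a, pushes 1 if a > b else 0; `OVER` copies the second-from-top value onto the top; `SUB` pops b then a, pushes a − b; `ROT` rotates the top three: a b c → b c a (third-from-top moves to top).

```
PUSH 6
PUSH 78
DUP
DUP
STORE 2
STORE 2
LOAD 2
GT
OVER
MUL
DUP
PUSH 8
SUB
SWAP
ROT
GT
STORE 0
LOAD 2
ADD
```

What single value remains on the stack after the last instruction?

PUSH 6  -> 6
PUSH 78 -> 6 78
DUP     -> 6 78 78
DUP     -> 6 78 78 78
STORE 2 -> 6 78 78
STORE 2 -> 6 78
LOAD 2  -> 6 78 78
GT      -> 6 0
OVER    -> 6 0 6
MUL     -> 6 0
DUP     -> 6 0 0
PUSH 8  -> 6 0 0 8
SUB     -> 6 0 -8
SWAP    -> 6 -8 0
ROT     -> -8 0 6
GT      -> -8 0
STORE 0 -> -8
LOAD 2  -> -8 78
ADD     -> 70

70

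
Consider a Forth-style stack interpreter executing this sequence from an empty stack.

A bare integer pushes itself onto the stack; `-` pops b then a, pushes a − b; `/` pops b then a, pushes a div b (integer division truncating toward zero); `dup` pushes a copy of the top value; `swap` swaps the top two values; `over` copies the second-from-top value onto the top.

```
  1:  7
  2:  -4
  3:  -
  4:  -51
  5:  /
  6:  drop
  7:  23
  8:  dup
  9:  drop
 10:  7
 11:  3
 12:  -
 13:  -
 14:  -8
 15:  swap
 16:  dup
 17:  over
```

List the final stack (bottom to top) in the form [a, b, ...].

[-8, 19, 19, 19]

7    : 7
-4   : 7 -4
-    : 11
-51  : 11 -51
/    : 0
drop : (empty)
23   : 23
dup  : 23 23
drop : 23
7    : 23 7
3    : 23 7 3
-    : 23 4
-    : 19
-8   : 19 -8
swap : -8 19
dup  : -8 19 19
over : -8 19 19 19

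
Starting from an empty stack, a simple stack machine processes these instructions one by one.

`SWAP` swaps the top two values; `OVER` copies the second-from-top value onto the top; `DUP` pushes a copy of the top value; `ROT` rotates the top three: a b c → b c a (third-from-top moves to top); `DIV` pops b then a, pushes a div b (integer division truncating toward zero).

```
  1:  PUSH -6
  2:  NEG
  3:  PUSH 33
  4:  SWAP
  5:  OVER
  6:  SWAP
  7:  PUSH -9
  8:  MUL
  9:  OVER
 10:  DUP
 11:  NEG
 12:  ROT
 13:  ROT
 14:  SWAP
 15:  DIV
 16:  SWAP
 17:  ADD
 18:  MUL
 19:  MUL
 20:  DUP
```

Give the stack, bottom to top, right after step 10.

PUSH -6  [-6]
NEG      [6]
PUSH 33  [6, 33]
SWAP     [33, 6]
OVER     [33, 6, 33]
SWAP     [33, 33, 6]
PUSH -9  [33, 33, 6, -9]
MUL      [33, 33, -54]
OVER     [33, 33, -54, 33]
DUP      [33, 33, -54, 33, 33]

[33, 33, -54, 33, 33]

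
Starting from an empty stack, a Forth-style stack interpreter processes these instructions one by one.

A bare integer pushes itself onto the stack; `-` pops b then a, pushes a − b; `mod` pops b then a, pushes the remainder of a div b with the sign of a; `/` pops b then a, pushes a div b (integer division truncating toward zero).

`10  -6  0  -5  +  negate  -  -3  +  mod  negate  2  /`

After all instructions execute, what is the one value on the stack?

-5

10     → 10
-6     → 10 -6
0      → 10 -6 0
-5     → 10 -6 0 -5
+      → 10 -6 -5
negate → 10 -6 5
-      → 10 -11
-3     → 10 -11 -3
+      → 10 -14
mod    → 10
negate → -10
2      → -10 2
/      → -5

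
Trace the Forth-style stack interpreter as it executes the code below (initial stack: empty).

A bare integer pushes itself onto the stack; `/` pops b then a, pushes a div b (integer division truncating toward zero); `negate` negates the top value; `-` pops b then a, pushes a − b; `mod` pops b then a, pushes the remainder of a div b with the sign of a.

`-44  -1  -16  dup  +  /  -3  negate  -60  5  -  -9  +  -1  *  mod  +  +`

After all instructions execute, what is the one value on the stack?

-44    → -44
-1     → -44 -1
-16    → -44 -1 -16
dup    → -44 -1 -16 -16
+      → -44 -1 -32
/      → -44 0
-3     → -44 0 -3
negate → -44 0 3
-60    → -44 0 3 -60
5      → -44 0 3 -60 5
-      → -44 0 3 -65
-9     → -44 0 3 -65 -9
+      → -44 0 3 -74
-1     → -44 0 3 -74 -1
*      → -44 0 3 74
mod    → -44 0 3
+      → -44 3
+      → -41

-41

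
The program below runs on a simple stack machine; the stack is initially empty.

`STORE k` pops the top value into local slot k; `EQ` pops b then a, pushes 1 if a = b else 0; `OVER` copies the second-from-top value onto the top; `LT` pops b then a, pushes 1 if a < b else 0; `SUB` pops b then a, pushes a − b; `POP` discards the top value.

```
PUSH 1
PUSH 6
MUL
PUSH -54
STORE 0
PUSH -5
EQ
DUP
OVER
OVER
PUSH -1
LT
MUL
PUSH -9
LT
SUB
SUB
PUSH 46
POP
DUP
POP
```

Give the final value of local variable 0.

PUSH 1    1
PUSH 6    1 6
MUL       6
PUSH -54  6 -54
STORE 0   6
PUSH -5   6 -5
EQ        0
DUP       0 0
OVER      0 0 0
OVER      0 0 0 0
PUSH -1   0 0 0 0 -1
LT        0 0 0 0
MUL       0 0 0
PUSH -9   0 0 0 -9
LT        0 0 0
SUB       0 0
SUB       0
PUSH 46   0 46
POP       0
DUP       0 0
POP       0

-54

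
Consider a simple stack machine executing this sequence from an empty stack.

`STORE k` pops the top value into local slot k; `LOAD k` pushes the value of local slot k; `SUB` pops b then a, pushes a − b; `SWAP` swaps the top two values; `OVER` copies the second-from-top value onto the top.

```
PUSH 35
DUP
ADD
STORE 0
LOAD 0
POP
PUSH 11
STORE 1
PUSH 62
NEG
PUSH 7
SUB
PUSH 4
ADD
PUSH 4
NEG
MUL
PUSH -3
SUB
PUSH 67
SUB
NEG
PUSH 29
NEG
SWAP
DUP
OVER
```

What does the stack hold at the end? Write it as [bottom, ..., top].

[-29, -196, -196, -196]

PUSH 35 → [35]
DUP     → [35, 35]
ADD     → [70]
STORE 0 → []
LOAD 0  → [70]
POP     → []
PUSH 11 → [11]
STORE 1 → []
PUSH 62 → [62]
NEG     → [-62]
PUSH 7  → [-62, 7]
SUB     → [-69]
PUSH 4  → [-69, 4]
ADD     → [-65]
PUSH 4  → [-65, 4]
NEG     → [-65, -4]
MUL     → [260]
PUSH -3 → [260, -3]
SUB     → [263]
PUSH 67 → [263, 67]
SUB     → [196]
NEG     → [-196]
PUSH 29 → [-196, 29]
NEG     → [-196, -29]
SWAP    → [-29, -196]
DUP     → [-29, -196, -196]
OVER    → [-29, -196, -196, -196]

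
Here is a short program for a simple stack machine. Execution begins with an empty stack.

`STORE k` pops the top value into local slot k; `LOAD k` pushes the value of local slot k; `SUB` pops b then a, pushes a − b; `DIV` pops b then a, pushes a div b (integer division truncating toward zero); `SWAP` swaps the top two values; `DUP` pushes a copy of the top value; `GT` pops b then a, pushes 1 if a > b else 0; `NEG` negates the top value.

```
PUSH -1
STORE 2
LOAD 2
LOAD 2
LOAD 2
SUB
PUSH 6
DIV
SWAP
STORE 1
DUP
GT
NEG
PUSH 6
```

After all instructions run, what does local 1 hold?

-1

PUSH -1  [-1]
STORE 2  []
LOAD 2   [-1]
LOAD 2   [-1, -1]
LOAD 2   [-1, -1, -1]
SUB      [-1, 0]
PUSH 6   [-1, 0, 6]
DIV      [-1, 0]
SWAP     [0, -1]
STORE 1  [0]
DUP      [0, 0]
GT       [0]
NEG      [0]
PUSH 6   [0, 6]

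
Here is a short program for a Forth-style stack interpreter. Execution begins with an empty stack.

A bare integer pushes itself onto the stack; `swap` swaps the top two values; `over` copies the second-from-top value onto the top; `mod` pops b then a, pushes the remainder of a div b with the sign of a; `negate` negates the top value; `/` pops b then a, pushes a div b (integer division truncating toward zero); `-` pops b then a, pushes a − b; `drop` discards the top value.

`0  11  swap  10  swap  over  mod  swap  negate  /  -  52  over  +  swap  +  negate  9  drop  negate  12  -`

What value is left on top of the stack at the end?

62

0      → [0]
11     → [0, 11]
swap   → [11, 0]
10     → [11, 0, 10]
swap   → [11, 10, 0]
over   → [11, 10, 0, 10]
mod    → [11, 10, 0]
swap   → [11, 0, 10]
negate → [11, 0, -10]
/      → [11, 0]
-      → [11]
52     → [11, 52]
over   → [11, 52, 11]
+      → [11, 63]
swap   → [63, 11]
+      → [74]
negate → [-74]
9      → [-74, 9]
drop   → [-74]
negate → [74]
12     → [74, 12]
-      → [62]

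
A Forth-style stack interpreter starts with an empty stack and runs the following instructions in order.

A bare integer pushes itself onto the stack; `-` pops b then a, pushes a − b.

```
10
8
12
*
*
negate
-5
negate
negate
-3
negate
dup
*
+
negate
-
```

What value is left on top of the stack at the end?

-956

10      [10]
8       [10, 8]
12      [10, 8, 12]
*       [10, 96]
*       [960]
negate  [-960]
-5      [-960, -5]
negate  [-960, 5]
negate  [-960, -5]
-3      [-960, -5, -3]
negate  [-960, -5, 3]
dup     [-960, -5, 3, 3]
*       [-960, -5, 9]
+       [-960, 4]
negate  [-960, -4]
-       [-956]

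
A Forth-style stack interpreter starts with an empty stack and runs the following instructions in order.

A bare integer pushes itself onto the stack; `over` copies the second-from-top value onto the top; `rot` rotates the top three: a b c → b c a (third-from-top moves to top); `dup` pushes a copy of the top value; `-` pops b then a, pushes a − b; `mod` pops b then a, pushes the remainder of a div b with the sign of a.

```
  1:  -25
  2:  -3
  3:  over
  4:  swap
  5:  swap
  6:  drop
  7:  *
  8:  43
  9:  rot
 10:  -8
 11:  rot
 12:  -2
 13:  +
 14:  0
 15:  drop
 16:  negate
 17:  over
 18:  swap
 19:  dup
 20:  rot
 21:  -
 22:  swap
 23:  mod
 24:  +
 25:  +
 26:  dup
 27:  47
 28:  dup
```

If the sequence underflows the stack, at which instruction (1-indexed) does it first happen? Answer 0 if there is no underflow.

-25  : [-25]
-3   : [-25, -3]
over : [-25, -3, -25]
swap : [-25, -25, -3]
swap : [-25, -3, -25]
drop : [-25, -3]
*    : [75]
43   : [75, 43]
rot  — needs 3 operands, stack has 2 → underflow

9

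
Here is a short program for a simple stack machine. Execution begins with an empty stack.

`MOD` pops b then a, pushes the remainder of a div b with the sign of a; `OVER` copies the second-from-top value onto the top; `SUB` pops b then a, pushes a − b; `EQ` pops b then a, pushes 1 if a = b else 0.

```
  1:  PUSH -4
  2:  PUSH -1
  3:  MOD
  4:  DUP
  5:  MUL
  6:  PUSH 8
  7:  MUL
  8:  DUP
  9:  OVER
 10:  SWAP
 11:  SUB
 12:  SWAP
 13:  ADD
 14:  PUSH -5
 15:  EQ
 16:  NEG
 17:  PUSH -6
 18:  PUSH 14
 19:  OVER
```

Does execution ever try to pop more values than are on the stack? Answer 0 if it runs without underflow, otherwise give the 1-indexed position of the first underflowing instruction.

0

PUSH -4 -> -4
PUSH -1 -> -4 -1
MOD     -> 0
DUP     -> 0 0
MUL     -> 0
PUSH 8  -> 0 8
MUL     -> 0
DUP     -> 0 0
OVER    -> 0 0 0
SWAP    -> 0 0 0
SUB     -> 0 0
SWAP    -> 0 0
ADD     -> 0
PUSH -5 -> 0 -5
EQ      -> 0
NEG     -> 0
PUSH -6 -> 0 -6
PUSH 14 -> 0 -6 14
OVER    -> 0 -6 14 -6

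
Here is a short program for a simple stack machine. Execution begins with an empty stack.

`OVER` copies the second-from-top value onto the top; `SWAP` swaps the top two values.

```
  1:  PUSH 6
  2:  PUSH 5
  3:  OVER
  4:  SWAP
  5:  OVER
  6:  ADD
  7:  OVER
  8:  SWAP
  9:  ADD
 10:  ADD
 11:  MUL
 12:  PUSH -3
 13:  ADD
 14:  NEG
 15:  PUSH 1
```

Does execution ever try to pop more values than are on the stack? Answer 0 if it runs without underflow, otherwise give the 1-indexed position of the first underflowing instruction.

0

PUSH 6   6
PUSH 5   6 5
OVER     6 5 6
SWAP     6 6 5
OVER     6 6 5 6
ADD      6 6 11
OVER     6 6 11 6
SWAP     6 6 6 11
ADD      6 6 17
ADD      6 23
MUL      138
PUSH -3  138 -3
ADD      135
NEG      -135
PUSH 1   -135 1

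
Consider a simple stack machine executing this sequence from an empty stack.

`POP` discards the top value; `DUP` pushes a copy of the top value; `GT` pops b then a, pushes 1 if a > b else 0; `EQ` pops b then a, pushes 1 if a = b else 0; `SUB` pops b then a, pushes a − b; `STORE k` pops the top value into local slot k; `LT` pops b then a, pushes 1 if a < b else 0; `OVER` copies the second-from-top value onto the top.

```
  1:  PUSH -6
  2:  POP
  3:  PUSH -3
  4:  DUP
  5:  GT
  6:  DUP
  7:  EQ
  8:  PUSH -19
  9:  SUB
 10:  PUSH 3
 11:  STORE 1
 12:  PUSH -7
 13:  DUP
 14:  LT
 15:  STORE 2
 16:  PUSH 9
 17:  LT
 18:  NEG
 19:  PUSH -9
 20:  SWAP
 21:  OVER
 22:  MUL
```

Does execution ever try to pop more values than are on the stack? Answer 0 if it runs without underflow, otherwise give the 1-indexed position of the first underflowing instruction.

0

PUSH -6  : -6
POP      : (empty)
PUSH -3  : -3
DUP      : -3 -3
GT       : 0
DUP      : 0 0
EQ       : 1
PUSH -19 : 1 -19
SUB      : 20
PUSH 3   : 20 3
STORE 1  : 20
PUSH -7  : 20 -7
DUP      : 20 -7 -7
LT       : 20 0
STORE 2  : 20
PUSH 9   : 20 9
LT       : 0
NEG      : 0
PUSH -9  : 0 -9
SWAP     : -9 0
OVER     : -9 0 -9
MUL      : -9 0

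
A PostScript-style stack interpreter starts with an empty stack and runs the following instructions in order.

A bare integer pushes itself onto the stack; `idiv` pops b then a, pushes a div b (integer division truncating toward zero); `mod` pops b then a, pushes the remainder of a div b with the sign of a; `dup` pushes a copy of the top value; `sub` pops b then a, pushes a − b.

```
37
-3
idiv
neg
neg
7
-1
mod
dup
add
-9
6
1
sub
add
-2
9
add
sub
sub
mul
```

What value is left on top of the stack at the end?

37   : [37]
-3   : [37, -3]
idiv : [-12]
neg  : [12]
neg  : [-12]
7    : [-12, 7]
-1   : [-12, 7, -1]
mod  : [-12, 0]
dup  : [-12, 0, 0]
add  : [-12, 0]
-9   : [-12, 0, -9]
6    : [-12, 0, -9, 6]
1    : [-12, 0, -9, 6, 1]
sub  : [-12, 0, -9, 5]
add  : [-12, 0, -4]
-2   : [-12, 0, -4, -2]
9    : [-12, 0, -4, -2, 9]
add  : [-12, 0, -4, 7]
sub  : [-12, 0, -11]
sub  : [-12, 11]
mul  : [-132]

-132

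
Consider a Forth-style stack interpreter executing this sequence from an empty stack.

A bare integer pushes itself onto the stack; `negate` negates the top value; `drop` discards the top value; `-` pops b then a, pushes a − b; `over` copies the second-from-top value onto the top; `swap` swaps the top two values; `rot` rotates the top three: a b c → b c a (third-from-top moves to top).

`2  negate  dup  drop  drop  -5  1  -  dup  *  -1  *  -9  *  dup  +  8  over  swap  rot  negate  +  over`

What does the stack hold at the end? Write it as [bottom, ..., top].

2      : 2
negate : -2
dup    : -2 -2
drop   : -2
drop   : (empty)
-5     : -5
1      : -5 1
-      : -6
dup    : -6 -6
*      : 36
-1     : 36 -1
*      : -36
-9     : -36 -9
*      : 324
dup    : 324 324
+      : 648
8      : 648 8
over   : 648 8 648
swap   : 648 648 8
rot    : 648 8 648
negate : 648 8 -648
+      : 648 -640
over   : 648 -640 648

[648, -640, 648]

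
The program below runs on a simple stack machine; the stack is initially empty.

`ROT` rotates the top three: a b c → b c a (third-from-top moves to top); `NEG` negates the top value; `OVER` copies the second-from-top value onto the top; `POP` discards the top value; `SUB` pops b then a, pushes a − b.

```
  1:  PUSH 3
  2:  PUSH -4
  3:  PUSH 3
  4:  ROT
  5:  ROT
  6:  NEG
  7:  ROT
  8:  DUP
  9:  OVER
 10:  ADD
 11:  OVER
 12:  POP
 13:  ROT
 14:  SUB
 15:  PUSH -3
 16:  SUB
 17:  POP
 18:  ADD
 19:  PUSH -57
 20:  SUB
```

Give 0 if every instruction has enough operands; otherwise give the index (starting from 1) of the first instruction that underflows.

0

PUSH 3   -> [3]
PUSH -4  -> [3, -4]
PUSH 3   -> [3, -4, 3]
ROT      -> [-4, 3, 3]
ROT      -> [3, 3, -4]
NEG      -> [3, 3, 4]
ROT      -> [3, 4, 3]
DUP      -> [3, 4, 3, 3]
OVER     -> [3, 4, 3, 3, 3]
ADD      -> [3, 4, 3, 6]
OVER     -> [3, 4, 3, 6, 3]
POP      -> [3, 4, 3, 6]
ROT      -> [3, 3, 6, 4]
SUB      -> [3, 3, 2]
PUSH -3  -> [3, 3, 2, -3]
SUB      -> [3, 3, 5]
POP      -> [3, 3]
ADD      -> [6]
PUSH -57 -> [6, -57]
SUB      -> [63]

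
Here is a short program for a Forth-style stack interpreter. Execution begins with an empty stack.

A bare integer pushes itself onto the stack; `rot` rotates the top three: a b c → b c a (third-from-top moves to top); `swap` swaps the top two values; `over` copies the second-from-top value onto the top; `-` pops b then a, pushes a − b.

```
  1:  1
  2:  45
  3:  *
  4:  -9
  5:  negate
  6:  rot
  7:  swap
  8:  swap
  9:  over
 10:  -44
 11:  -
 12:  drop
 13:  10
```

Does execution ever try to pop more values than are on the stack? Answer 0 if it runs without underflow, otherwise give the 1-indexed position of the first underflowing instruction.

1      → [1]
45     → [1, 45]
*      → [45]
-9     → [45, -9]
negate → [45, 9]
rot  — needs 3 operands, stack has 2 → underflow

6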